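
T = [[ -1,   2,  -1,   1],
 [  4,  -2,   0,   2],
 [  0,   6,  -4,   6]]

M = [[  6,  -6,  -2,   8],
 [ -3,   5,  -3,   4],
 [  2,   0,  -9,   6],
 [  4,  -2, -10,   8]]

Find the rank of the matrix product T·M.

First compute TM:
[[-10,  14,  -5,   2],
 [ 38, -38, -22,  40],
 [ -2,  18, -42,  48]]
Now row reduce the product.
R2 ← R2 + (19/5)·R1: [0, 76/5, -41, 238/5]
R3 ← R3 − (1/5)·R1: [0, 76/5, -41, 238/5]
R3 ← R3 − R2: [0, 0, 0, 0]
2 nonzero rows, so rank(TM) = 2.

2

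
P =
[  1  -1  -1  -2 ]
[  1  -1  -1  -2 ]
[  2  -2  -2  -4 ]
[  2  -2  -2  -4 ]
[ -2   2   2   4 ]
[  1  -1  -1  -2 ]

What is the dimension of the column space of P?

Row reduce to echelon form.
R2 ← R2 − R1: [0, 0, 0, 0]
R3 ← R3 − (2)·R1: [0, 0, 0, 0]
R4 ← R4 − (2)·R1: [0, 0, 0, 0]
R5 ← R5 + (2)·R1: [0, 0, 0, 0]
R6 ← R6 − R1: [0, 0, 0, 0]
Echelon form has 1 nonzero row, so rank(P) = 1.
The column space has dimension equal to the rank: 1.

1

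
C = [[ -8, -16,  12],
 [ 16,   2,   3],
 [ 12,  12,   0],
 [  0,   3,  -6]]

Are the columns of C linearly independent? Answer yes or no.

Row reduce C to echelon form.
R2 ← R2 + (2)·R1: [0, -30, 27]
R3 ← R3 + (3/2)·R1: [0, -12, 18]
R3 ← R3 − (2/5)·R2: [0, 0, 36/5]
R4 ← R4 + (1/10)·R2: [0, 0, -33/10]
R4 ← R4 + (11/24)·R3: [0, 0, 0]
3 pivots among 3 columns.
Every column is a pivot column, so the columns are linearly independent.

yes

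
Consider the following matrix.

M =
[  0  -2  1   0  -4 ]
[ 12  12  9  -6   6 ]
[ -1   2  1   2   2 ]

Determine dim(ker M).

2

Row reduce to echelon form.
Swap R1 ↔ R2
R3 ← R3 + (1/12)·R1: [0, 3, 7/4, 3/2, 5/2]
R3 ← R3 + (3/2)·R2: [0, 0, 13/4, 3/2, -7/2]
3 nonzero rows, so rank(M) = 3.
M has 5 columns; by rank–nullity, nullity = 5 − 3 = 2.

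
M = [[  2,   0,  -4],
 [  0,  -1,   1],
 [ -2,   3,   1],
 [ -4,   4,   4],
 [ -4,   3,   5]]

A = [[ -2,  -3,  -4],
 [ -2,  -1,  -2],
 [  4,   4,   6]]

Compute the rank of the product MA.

2

First compute MA:
[[-20, -22, -32],
 [  6,   5,   8],
 [  2,   7,   8],
 [ 16,  24,  32],
 [ 22,  29,  40]]
Now row reduce the product.
R2 ← R2 + (3/10)·R1: [0, -8/5, -8/5]
R3 ← R3 + (1/10)·R1: [0, 24/5, 24/5]
R4 ← R4 + (4/5)·R1: [0, 32/5, 32/5]
R5 ← R5 + (11/10)·R1: [0, 24/5, 24/5]
R3 ← R3 + (3)·R2: [0, 0, 0]
R4 ← R4 + (4)·R2: [0, 0, 0]
R5 ← R5 + (3)·R2: [0, 0, 0]
2 nonzero rows, so rank(MA) = 2.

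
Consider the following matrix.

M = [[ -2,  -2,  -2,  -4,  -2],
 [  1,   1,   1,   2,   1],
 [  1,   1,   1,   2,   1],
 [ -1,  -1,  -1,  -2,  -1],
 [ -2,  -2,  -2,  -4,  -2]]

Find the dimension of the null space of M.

Row reduce to echelon form.
R2 ← R2 + (1/2)·R1: [0, 0, 0, 0, 0]
R3 ← R3 + (1/2)·R1: [0, 0, 0, 0, 0]
R4 ← R4 − (1/2)·R1: [0, 0, 0, 0, 0]
R5 ← R5 − R1: [0, 0, 0, 0, 0]
1 nonzero row, so rank(M) = 1.
M has 5 columns; by rank–nullity, nullity = 5 − 1 = 4.

4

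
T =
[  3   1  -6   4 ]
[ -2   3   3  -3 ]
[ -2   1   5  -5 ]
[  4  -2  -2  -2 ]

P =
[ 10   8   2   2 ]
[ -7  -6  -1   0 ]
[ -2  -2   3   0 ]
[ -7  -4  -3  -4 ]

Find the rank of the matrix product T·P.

3

First compute TP:
[[  7,  14, -25, -10],
 [-26, -28,  11,   8],
 [ -2, -12,  25,  16],
 [ 72,  56,  10,  16]]
Now row reduce the product.
R2 ← R2 + (26/7)·R1: [0, 24, -573/7, -204/7]
R3 ← R3 + (2/7)·R1: [0, -8, 125/7, 92/7]
R4 ← R4 − (72/7)·R1: [0, -88, 1870/7, 832/7]
R3 ← R3 + (1/3)·R2: [0, 0, -66/7, 24/7]
R4 ← R4 + (11/3)·R2: [0, 0, -33, 12]
R4 ← R4 − (7/2)·R3: [0, 0, 0, 0]
3 nonzero rows, so rank(TP) = 3.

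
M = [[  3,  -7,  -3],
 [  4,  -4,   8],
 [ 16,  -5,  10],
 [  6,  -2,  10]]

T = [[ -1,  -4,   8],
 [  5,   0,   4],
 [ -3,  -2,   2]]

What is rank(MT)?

First compute MT:
[[-29,  -6, -10],
 [-48, -32,  32],
 [-71, -84, 128],
 [-46, -44,  60]]
Now row reduce the product.
R2 ← R2 − (48/29)·R1: [0, -640/29, 1408/29]
R3 ← R3 − (71/29)·R1: [0, -2010/29, 4422/29]
R4 ← R4 − (46/29)·R1: [0, -1000/29, 2200/29]
R3 ← R3 − (201/64)·R2: [0, 0, 0]
R4 ← R4 − (25/16)·R2: [0, 0, 0]
2 nonzero rows, so rank(MT) = 2.

2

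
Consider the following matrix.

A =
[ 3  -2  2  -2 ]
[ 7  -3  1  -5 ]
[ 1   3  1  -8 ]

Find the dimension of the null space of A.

1

Row reduce to echelon form.
R2 ← R2 − (7/3)·R1: [0, 5/3, -11/3, -1/3]
R3 ← R3 − (1/3)·R1: [0, 11/3, 1/3, -22/3]
R3 ← R3 − (11/5)·R2: [0, 0, 42/5, -33/5]
3 nonzero rows, so rank(A) = 3.
A has 4 columns; by rank–nullity, nullity = 4 − 3 = 1.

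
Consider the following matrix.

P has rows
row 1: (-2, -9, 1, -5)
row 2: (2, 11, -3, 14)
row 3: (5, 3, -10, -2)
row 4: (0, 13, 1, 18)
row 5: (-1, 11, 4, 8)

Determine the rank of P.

4

Row reduce to echelon form.
R2 ← R2 + R1: [0, 2, -2, 9]
R3 ← R3 + (5/2)·R1: [0, -39/2, -15/2, -29/2]
R5 ← R5 − (1/2)·R1: [0, 31/2, 7/2, 21/2]
R3 ← R3 + (39/4)·R2: [0, 0, -27, 293/4]
R4 ← R4 − (13/2)·R2: [0, 0, 14, -81/2]
R5 ← R5 − (31/4)·R2: [0, 0, 19, -237/4]
R4 ← R4 + (14/27)·R3: [0, 0, 0, -68/27]
R5 ← R5 + (19/27)·R3: [0, 0, 0, -208/27]
R5 ← R5 − (52/17)·R4: [0, 0, 0, 0]
Echelon form has 4 nonzero rows, so rank(P) = 4.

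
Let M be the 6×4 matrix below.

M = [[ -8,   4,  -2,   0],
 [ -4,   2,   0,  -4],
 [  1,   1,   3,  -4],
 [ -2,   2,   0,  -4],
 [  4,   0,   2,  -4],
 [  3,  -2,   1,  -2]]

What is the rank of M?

4

Row reduce to echelon form.
R2 ← R2 − (1/2)·R1: [0, 0, 1, -4]
R3 ← R3 + (1/8)·R1: [0, 3/2, 11/4, -4]
R4 ← R4 − (1/4)·R1: [0, 1, 1/2, -4]
R5 ← R5 + (1/2)·R1: [0, 2, 1, -4]
R6 ← R6 + (3/8)·R1: [0, -1/2, 1/4, -2]
Swap R2 ↔ R3
R4 ← R4 − (2/3)·R2: [0, 0, -4/3, -4/3]
R5 ← R5 − (4/3)·R2: [0, 0, -8/3, 4/3]
R6 ← R6 + (1/3)·R2: [0, 0, 7/6, -10/3]
R4 ← R4 + (4/3)·R3: [0, 0, 0, -20/3]
R5 ← R5 + (8/3)·R3: [0, 0, 0, -28/3]
R6 ← R6 − (7/6)·R3: [0, 0, 0, 4/3]
R5 ← R5 − (7/5)·R4: [0, 0, 0, 0]
R6 ← R6 + (1/5)·R4: [0, 0, 0, 0]
Echelon form has 4 nonzero rows, so rank(M) = 4.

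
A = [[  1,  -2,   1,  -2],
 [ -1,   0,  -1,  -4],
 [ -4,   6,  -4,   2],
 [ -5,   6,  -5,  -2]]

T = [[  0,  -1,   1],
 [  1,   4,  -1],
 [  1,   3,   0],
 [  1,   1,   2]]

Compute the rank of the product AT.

First compute AT:
[[ -3,  -8,  -1],
 [ -5,  -6,  -9],
 [  4,  18,  -6],
 [ -1,  12, -15]]
Now row reduce the product.
R2 ← R2 − (5/3)·R1: [0, 22/3, -22/3]
R3 ← R3 + (4/3)·R1: [0, 22/3, -22/3]
R4 ← R4 − (1/3)·R1: [0, 44/3, -44/3]
R3 ← R3 − R2: [0, 0, 0]
R4 ← R4 − (2)·R2: [0, 0, 0]
2 nonzero rows, so rank(AT) = 2.

2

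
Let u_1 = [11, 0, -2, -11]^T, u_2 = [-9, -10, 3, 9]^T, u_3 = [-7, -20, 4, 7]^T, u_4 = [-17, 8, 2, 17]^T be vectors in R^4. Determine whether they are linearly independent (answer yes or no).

no

Form the matrix with these vectors as rows and row reduce.
R2 ← R2 + (9/11)·R1: [0, -10, 15/11, 0]
R3 ← R3 + (7/11)·R1: [0, -20, 30/11, 0]
R4 ← R4 + (17/11)·R1: [0, 8, -12/11, 0]
R3 ← R3 − (2)·R2: [0, 0, 0, 0]
R4 ← R4 + (4/5)·R2: [0, 0, 0, 0]
2 nonzero rows, so the 4 vectors span a space of dimension 2.
Since 2 < 4, the vectors are linearly dependent.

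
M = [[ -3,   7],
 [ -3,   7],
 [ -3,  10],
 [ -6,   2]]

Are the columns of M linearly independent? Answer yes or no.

yes

Row reduce M to echelon form.
R2 ← R2 − R1: [0, 0]
R3 ← R3 − R1: [0, 3]
R4 ← R4 − (2)·R1: [0, -12]
Swap R2 ↔ R3
R4 ← R4 + (4)·R2: [0, 0]
2 pivots among 2 columns.
Every column is a pivot column, so the columns are linearly independent.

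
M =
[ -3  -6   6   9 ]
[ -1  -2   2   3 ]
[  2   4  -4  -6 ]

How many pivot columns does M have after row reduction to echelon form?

1

Row reduce to echelon form.
R2 ← R2 − (1/3)·R1: [0, 0, 0, 0]
R3 ← R3 + (2/3)·R1: [0, 0, 0, 0]
Echelon form has 1 nonzero row, so rank(M) = 1.
Each nonzero row contributes one pivot column: 1 pivot columns.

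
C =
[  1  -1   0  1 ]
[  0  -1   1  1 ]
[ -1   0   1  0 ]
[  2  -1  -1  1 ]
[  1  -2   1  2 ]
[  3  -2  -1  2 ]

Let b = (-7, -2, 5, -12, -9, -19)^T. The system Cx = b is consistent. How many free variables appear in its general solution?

Row reduce the augmented matrix [C | b].
R3 ← R3 + R1: [0, -1, 1, 1, -2]
R4 ← R4 − (2)·R1: [0, 1, -1, -1, 2]
R5 ← R5 − R1: [0, -1, 1, 1, -2]
R6 ← R6 − (3)·R1: [0, 1, -1, -1, 2]
R3 ← R3 − R2: [0, 0, 0, 0, 0]
R4 ← R4 + R2: [0, 0, 0, 0, 0]
R5 ← R5 − R2: [0, 0, 0, 0, 0]
R6 ← R6 + R2: [0, 0, 0, 0, 0]
The echelon form has 2 nonzero rows, and every pivot lies in the first 4 columns, so rank(C) = rank([C|b]) = 2.
The system is consistent.
Free variables = (unknowns) − (rank) = 4 − 2 = 2.

2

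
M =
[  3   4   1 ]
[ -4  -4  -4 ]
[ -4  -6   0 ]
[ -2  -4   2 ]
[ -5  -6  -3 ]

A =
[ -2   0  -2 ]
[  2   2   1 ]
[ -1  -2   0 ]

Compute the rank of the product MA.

2

First compute MA:
[[  1,   6,  -2],
 [  4,   0,   4],
 [ -4, -12,   2],
 [ -6, -12,   0],
 [  1,  -6,   4]]
Now row reduce the product.
R2 ← R2 − (4)·R1: [0, -24, 12]
R3 ← R3 + (4)·R1: [0, 12, -6]
R4 ← R4 + (6)·R1: [0, 24, -12]
R5 ← R5 − R1: [0, -12, 6]
R3 ← R3 + (1/2)·R2: [0, 0, 0]
R4 ← R4 + R2: [0, 0, 0]
R5 ← R5 − (1/2)·R2: [0, 0, 0]
2 nonzero rows, so rank(MA) = 2.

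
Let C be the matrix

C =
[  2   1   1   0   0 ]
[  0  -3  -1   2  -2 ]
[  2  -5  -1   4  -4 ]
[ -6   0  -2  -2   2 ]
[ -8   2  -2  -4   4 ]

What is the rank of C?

2

Row reduce to echelon form.
R3 ← R3 − R1: [0, -6, -2, 4, -4]
R4 ← R4 + (3)·R1: [0, 3, 1, -2, 2]
R5 ← R5 + (4)·R1: [0, 6, 2, -4, 4]
R3 ← R3 − (2)·R2: [0, 0, 0, 0, 0]
R4 ← R4 + R2: [0, 0, 0, 0, 0]
R5 ← R5 + (2)·R2: [0, 0, 0, 0, 0]
Echelon form has 2 nonzero rows, so rank(C) = 2.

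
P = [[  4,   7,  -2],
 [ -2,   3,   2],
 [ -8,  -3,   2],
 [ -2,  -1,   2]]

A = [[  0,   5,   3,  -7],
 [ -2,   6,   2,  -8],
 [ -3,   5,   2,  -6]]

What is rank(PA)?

3

First compute PA:
[[ -8,  52,  22, -72],
 [-12,  18,   4, -22],
 [  0, -48, -26,  68],
 [ -4,  -6,  -4,  10]]
Now row reduce the product.
R2 ← R2 − (3/2)·R1: [0, -60, -29, 86]
R4 ← R4 − (1/2)·R1: [0, -32, -15, 46]
R3 ← R3 − (4/5)·R2: [0, 0, -14/5, -4/5]
R4 ← R4 − (8/15)·R2: [0, 0, 7/15, 2/15]
R4 ← R4 + (1/6)·R3: [0, 0, 0, 0]
3 nonzero rows, so rank(PA) = 3.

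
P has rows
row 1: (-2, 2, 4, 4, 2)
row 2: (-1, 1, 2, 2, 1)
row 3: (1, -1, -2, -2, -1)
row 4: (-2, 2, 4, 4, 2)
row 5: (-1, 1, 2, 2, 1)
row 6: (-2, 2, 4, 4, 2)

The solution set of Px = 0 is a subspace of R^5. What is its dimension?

Row reduce to echelon form.
R2 ← R2 − (1/2)·R1: [0, 0, 0, 0, 0]
R3 ← R3 + (1/2)·R1: [0, 0, 0, 0, 0]
R4 ← R4 − R1: [0, 0, 0, 0, 0]
R5 ← R5 − (1/2)·R1: [0, 0, 0, 0, 0]
R6 ← R6 − R1: [0, 0, 0, 0, 0]
1 nonzero row, so rank(P) = 1.
P has 5 columns; by rank–nullity, nullity = 5 − 1 = 4.

4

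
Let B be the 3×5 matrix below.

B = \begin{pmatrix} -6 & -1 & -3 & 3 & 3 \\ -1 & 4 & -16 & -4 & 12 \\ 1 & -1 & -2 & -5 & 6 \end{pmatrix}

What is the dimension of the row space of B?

Row reduce to echelon form.
R2 ← R2 − (1/6)·R1: [0, 25/6, -31/2, -9/2, 23/2]
R3 ← R3 + (1/6)·R1: [0, -7/6, -5/2, -9/2, 13/2]
R3 ← R3 + (7/25)·R2: [0, 0, -171/25, -144/25, 243/25]
Echelon form has 3 nonzero rows, so rank(B) = 3.
The row space has dimension equal to the rank: 3.

3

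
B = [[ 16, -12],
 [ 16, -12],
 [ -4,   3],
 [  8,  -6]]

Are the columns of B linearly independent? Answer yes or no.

Row reduce B to echelon form.
R2 ← R2 − R1: [0, 0]
R3 ← R3 + (1/4)·R1: [0, 0]
R4 ← R4 − (1/2)·R1: [0, 0]
1 pivot among 2 columns.
Only 1 < 2 pivot columns, so the columns are linearly dependent.

no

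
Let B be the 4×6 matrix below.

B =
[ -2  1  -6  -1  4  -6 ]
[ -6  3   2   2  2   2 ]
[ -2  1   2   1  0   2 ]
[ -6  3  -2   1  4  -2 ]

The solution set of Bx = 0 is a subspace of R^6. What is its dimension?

4

Row reduce to echelon form.
R2 ← R2 − (3)·R1: [0, 0, 20, 5, -10, 20]
R3 ← R3 − R1: [0, 0, 8, 2, -4, 8]
R4 ← R4 − (3)·R1: [0, 0, 16, 4, -8, 16]
R3 ← R3 − (2/5)·R2: [0, 0, 0, 0, 0, 0]
R4 ← R4 − (4/5)·R2: [0, 0, 0, 0, 0, 0]
2 nonzero rows, so rank(B) = 2.
B has 6 columns; by rank–nullity, nullity = 6 − 2 = 4.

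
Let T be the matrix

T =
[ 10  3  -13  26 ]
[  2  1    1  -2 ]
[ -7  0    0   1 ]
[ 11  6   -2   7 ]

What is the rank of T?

4

Row reduce to echelon form.
R2 ← R2 − (1/5)·R1: [0, 2/5, 18/5, -36/5]
R3 ← R3 + (7/10)·R1: [0, 21/10, -91/10, 96/5]
R4 ← R4 − (11/10)·R1: [0, 27/10, 123/10, -108/5]
R3 ← R3 − (21/4)·R2: [0, 0, -28, 57]
R4 ← R4 − (27/4)·R2: [0, 0, -12, 27]
R4 ← R4 − (3/7)·R3: [0, 0, 0, 18/7]
Echelon form has 4 nonzero rows, so rank(T) = 4.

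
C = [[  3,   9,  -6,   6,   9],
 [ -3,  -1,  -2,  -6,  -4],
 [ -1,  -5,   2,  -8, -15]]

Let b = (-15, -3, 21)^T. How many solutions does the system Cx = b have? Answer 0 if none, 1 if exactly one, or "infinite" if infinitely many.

Row reduce the augmented matrix [C | b].
R2 ← R2 + R1: [0, 8, -8, 0, 5, -18]
R3 ← R3 + (1/3)·R1: [0, -2, 0, -6, -12, 16]
R3 ← R3 + (1/4)·R2: [0, 0, -2, -6, -43/4, 23/2]
The echelon form has 3 nonzero rows, and every pivot lies in the first 5 columns, so rank(C) = rank([C|b]) = 3.
The system is consistent.
rank = 3 < 5 unknowns, so there are infinitely many solutions.

infinite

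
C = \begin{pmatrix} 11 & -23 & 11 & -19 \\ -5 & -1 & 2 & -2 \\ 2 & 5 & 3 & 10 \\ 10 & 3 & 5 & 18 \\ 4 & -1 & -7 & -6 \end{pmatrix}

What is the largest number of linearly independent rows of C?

4

Row reduce to echelon form.
R2 ← R2 + (5/11)·R1: [0, -126/11, 7, -117/11]
R3 ← R3 − (2/11)·R1: [0, 101/11, 1, 148/11]
R4 ← R4 − (10/11)·R1: [0, 263/11, -5, 388/11]
R5 ← R5 − (4/11)·R1: [0, 81/11, -11, 10/11]
R3 ← R3 + (101/126)·R2: [0, 0, 119/18, 69/14]
R4 ← R4 + (263/126)·R2: [0, 0, 173/18, 183/14]
R5 ← R5 + (9/14)·R2: [0, 0, -13/2, -83/14]
R4 ← R4 − (173/119)·R3: [0, 0, 0, 4920/833]
R5 ← R5 + (117/119)·R3: [0, 0, 0, -902/833]
R5 ← R5 + (11/60)·R4: [0, 0, 0, 0]
Echelon form has 4 nonzero rows, so rank(C) = 4.
The rank gives the maximum number of linearly independent rows: 4.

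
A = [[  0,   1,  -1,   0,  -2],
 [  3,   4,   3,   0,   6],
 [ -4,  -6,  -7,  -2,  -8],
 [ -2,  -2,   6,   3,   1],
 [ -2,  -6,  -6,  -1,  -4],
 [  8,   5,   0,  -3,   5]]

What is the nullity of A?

Row reduce to echelon form.
Swap R1 ↔ R2
R3 ← R3 + (4/3)·R1: [0, -2/3, -3, -2, 0]
R4 ← R4 + (2/3)·R1: [0, 2/3, 8, 3, 5]
R5 ← R5 + (2/3)·R1: [0, -10/3, -4, -1, 0]
R6 ← R6 − (8/3)·R1: [0, -17/3, -8, -3, -11]
R3 ← R3 + (2/3)·R2: [0, 0, -11/3, -2, -4/3]
R4 ← R4 − (2/3)·R2: [0, 0, 26/3, 3, 19/3]
R5 ← R5 + (10/3)·R2: [0, 0, -22/3, -1, -20/3]
R6 ← R6 + (17/3)·R2: [0, 0, -41/3, -3, -67/3]
R4 ← R4 + (26/11)·R3: [0, 0, 0, -19/11, 35/11]
R5 ← R5 − (2)·R3: [0, 0, 0, 3, -4]
R6 ← R6 − (41/11)·R3: [0, 0, 0, 49/11, -191/11]
R5 ← R5 + (33/19)·R4: [0, 0, 0, 0, 29/19]
R6 ← R6 + (49/19)·R4: [0, 0, 0, 0, -174/19]
R6 ← R6 + (6)·R5: [0, 0, 0, 0, 0]
5 nonzero rows, so rank(A) = 5.
A has 5 columns; by rank–nullity, nullity = 5 − 5 = 0.

0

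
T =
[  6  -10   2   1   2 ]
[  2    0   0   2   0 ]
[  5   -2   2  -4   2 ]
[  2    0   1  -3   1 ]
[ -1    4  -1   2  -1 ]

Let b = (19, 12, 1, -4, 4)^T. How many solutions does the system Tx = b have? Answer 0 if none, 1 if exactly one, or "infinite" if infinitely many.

infinite

Row reduce the augmented matrix [T | b].
R2 ← R2 − (1/3)·R1: [0, 10/3, -2/3, 5/3, -2/3, 17/3]
R3 ← R3 − (5/6)·R1: [0, 19/3, 1/3, -29/6, 1/3, -89/6]
R4 ← R4 − (1/3)·R1: [0, 10/3, 1/3, -10/3, 1/3, -31/3]
R5 ← R5 + (1/6)·R1: [0, 7/3, -2/3, 13/6, -2/3, 43/6]
R3 ← R3 − (19/10)·R2: [0, 0, 8/5, -8, 8/5, -128/5]
R4 ← R4 − R2: [0, 0, 1, -5, 1, -16]
R5 ← R5 − (7/10)·R2: [0, 0, -1/5, 1, -1/5, 16/5]
R4 ← R4 − (5/8)·R3: [0, 0, 0, 0, 0, 0]
R5 ← R5 + (1/8)·R3: [0, 0, 0, 0, 0, 0]
The echelon form has 3 nonzero rows, and every pivot lies in the first 5 columns, so rank(T) = rank([T|b]) = 3.
The system is consistent.
rank = 3 < 5 unknowns, so there are infinitely many solutions.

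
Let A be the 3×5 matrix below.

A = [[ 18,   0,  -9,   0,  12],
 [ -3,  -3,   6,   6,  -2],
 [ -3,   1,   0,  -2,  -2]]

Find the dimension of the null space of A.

Row reduce to echelon form.
R2 ← R2 + (1/6)·R1: [0, -3, 9/2, 6, 0]
R3 ← R3 + (1/6)·R1: [0, 1, -3/2, -2, 0]
R3 ← R3 + (1/3)·R2: [0, 0, 0, 0, 0]
2 nonzero rows, so rank(A) = 2.
A has 5 columns; by rank–nullity, nullity = 5 − 2 = 3.

3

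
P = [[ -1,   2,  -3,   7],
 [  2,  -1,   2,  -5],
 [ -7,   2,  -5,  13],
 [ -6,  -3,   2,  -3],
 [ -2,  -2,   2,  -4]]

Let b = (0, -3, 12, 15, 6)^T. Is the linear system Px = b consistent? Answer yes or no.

yes

Row reduce the augmented matrix [P | b].
R2 ← R2 + (2)·R1: [0, 3, -4, 9, -3]
R3 ← R3 − (7)·R1: [0, -12, 16, -36, 12]
R4 ← R4 − (6)·R1: [0, -15, 20, -45, 15]
R5 ← R5 − (2)·R1: [0, -6, 8, -18, 6]
R3 ← R3 + (4)·R2: [0, 0, 0, 0, 0]
R4 ← R4 + (5)·R2: [0, 0, 0, 0, 0]
R5 ← R5 + (2)·R2: [0, 0, 0, 0, 0]
The echelon form has 2 nonzero rows, and every pivot lies in the first 4 columns, so rank(P) = rank([P|b]) = 2.
The system is consistent.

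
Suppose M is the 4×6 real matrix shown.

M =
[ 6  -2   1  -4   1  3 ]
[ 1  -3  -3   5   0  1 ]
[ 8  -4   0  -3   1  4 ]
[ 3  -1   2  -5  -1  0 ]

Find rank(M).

3

Row reduce to echelon form.
R2 ← R2 − (1/6)·R1: [0, -8/3, -19/6, 17/3, -1/6, 1/2]
R3 ← R3 − (4/3)·R1: [0, -4/3, -4/3, 7/3, -1/3, 0]
R4 ← R4 − (1/2)·R1: [0, 0, 3/2, -3, -3/2, -3/2]
R3 ← R3 − (1/2)·R2: [0, 0, 1/4, -1/2, -1/4, -1/4]
R4 ← R4 − (6)·R3: [0, 0, 0, 0, 0, 0]
Echelon form has 3 nonzero rows, so rank(M) = 3.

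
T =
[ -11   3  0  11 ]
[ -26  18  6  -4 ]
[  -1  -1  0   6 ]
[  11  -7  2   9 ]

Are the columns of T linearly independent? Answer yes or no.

Row reduce T to echelon form.
R2 ← R2 − (26/11)·R1: [0, 120/11, 6, -30]
R3 ← R3 − (1/11)·R1: [0, -14/11, 0, 5]
R4 ← R4 + R1: [0, -4, 2, 20]
R3 ← R3 + (7/60)·R2: [0, 0, 7/10, 3/2]
R4 ← R4 + (11/30)·R2: [0, 0, 21/5, 9]
R4 ← R4 − (6)·R3: [0, 0, 0, 0]
3 pivots among 4 columns.
Only 3 < 4 pivot columns, so the columns are linearly dependent.

no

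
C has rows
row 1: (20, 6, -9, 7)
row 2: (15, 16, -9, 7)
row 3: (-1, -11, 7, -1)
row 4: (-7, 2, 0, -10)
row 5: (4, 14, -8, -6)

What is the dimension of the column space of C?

Row reduce to echelon form.
R2 ← R2 − (3/4)·R1: [0, 23/2, -9/4, 7/4]
R3 ← R3 + (1/20)·R1: [0, -107/10, 131/20, -13/20]
R4 ← R4 + (7/20)·R1: [0, 41/10, -63/20, -151/20]
R5 ← R5 − (1/5)·R1: [0, 64/5, -31/5, -37/5]
R3 ← R3 + (107/115)·R2: [0, 0, 205/46, 45/46]
R4 ← R4 − (41/115)·R2: [0, 0, -54/23, -188/23]
R5 ← R5 − (128/115)·R2: [0, 0, -85/23, -215/23]
R4 ← R4 + (108/205)·R3: [0, 0, 0, -314/41]
R5 ← R5 + (34/41)·R3: [0, 0, 0, -350/41]
R5 ← R5 − (175/157)·R4: [0, 0, 0, 0]
Echelon form has 4 nonzero rows, so rank(C) = 4.
The column space has dimension equal to the rank: 4.

4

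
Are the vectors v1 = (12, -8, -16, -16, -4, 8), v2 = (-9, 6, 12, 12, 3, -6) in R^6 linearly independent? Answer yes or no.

no

Form the matrix with these vectors as rows and row reduce.
R2 ← R2 + (3/4)·R1: [0, 0, 0, 0, 0, 0]
1 nonzero row, so the 2 vectors span a space of dimension 1.
Since 1 < 2, the vectors are linearly dependent.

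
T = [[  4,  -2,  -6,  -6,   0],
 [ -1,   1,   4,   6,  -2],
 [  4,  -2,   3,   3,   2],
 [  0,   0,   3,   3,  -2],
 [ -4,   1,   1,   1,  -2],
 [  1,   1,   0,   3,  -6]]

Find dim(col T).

Row reduce to echelon form.
R2 ← R2 + (1/4)·R1: [0, 1/2, 5/2, 9/2, -2]
R3 ← R3 − R1: [0, 0, 9, 9, 2]
R5 ← R5 + R1: [0, -1, -5, -5, -2]
R6 ← R6 − (1/4)·R1: [0, 3/2, 3/2, 9/2, -6]
R5 ← R5 + (2)·R2: [0, 0, 0, 4, -6]
R6 ← R6 − (3)·R2: [0, 0, -6, -9, 0]
R4 ← R4 − (1/3)·R3: [0, 0, 0, 0, -8/3]
R6 ← R6 + (2/3)·R3: [0, 0, 0, -3, 4/3]
Swap R4 ↔ R5
R6 ← R6 + (3/4)·R4: [0, 0, 0, 0, -19/6]
R6 ← R6 − (19/16)·R5: [0, 0, 0, 0, 0]
Echelon form has 5 nonzero rows, so rank(T) = 5.
The column space has dimension equal to the rank: 5.

5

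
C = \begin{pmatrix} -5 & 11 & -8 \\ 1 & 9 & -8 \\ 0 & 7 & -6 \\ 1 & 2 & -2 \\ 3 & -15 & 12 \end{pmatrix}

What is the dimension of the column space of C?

2

Row reduce to echelon form.
R2 ← R2 + (1/5)·R1: [0, 56/5, -48/5]
R4 ← R4 + (1/5)·R1: [0, 21/5, -18/5]
R5 ← R5 + (3/5)·R1: [0, -42/5, 36/5]
R3 ← R3 − (5/8)·R2: [0, 0, 0]
R4 ← R4 − (3/8)·R2: [0, 0, 0]
R5 ← R5 + (3/4)·R2: [0, 0, 0]
Echelon form has 2 nonzero rows, so rank(C) = 2.
The column space has dimension equal to the rank: 2.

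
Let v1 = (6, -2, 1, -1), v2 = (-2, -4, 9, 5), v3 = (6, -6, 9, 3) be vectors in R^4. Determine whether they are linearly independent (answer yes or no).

no

Form the matrix with these vectors as rows and row reduce.
R2 ← R2 + (1/3)·R1: [0, -14/3, 28/3, 14/3]
R3 ← R3 − R1: [0, -4, 8, 4]
R3 ← R3 − (6/7)·R2: [0, 0, 0, 0]
2 nonzero rows, so the 3 vectors span a space of dimension 2.
Since 2 < 3, the vectors are linearly dependent.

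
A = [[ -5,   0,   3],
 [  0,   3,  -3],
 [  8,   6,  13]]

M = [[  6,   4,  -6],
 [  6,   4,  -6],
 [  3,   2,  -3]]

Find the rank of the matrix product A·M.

1

First compute AM:
[[-21, -14,  21],
 [  9,   6,  -9],
 [123,  82, -123]]
Now row reduce the product.
R2 ← R2 + (3/7)·R1: [0, 0, 0]
R3 ← R3 + (41/7)·R1: [0, 0, 0]
1 nonzero row, so rank(AM) = 1.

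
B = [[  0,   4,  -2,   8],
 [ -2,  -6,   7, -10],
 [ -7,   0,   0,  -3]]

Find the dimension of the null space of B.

Row reduce to echelon form.
Swap R1 ↔ R2
R3 ← R3 − (7/2)·R1: [0, 21, -49/2, 32]
R3 ← R3 − (21/4)·R2: [0, 0, -14, -10]
3 nonzero rows, so rank(B) = 3.
B has 4 columns; by rank–nullity, nullity = 4 − 3 = 1.

1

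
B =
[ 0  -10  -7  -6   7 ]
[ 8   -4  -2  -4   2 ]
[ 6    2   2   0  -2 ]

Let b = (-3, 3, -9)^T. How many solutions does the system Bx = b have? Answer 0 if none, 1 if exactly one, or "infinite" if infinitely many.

Row reduce the augmented matrix [B | b].
Swap R1 ↔ R2
R3 ← R3 − (3/4)·R1: [0, 5, 7/2, 3, -7/2, -45/4]
R3 ← R3 + (1/2)·R2: [0, 0, 0, 0, 0, -51/4]
The echelon form has 3 nonzero rows; the last pivot sits in the augmented column, so rank(B) = 2 but rank([B|b]) = 3.
Since the ranks differ, the system is inconsistent.
It has no solutions.

0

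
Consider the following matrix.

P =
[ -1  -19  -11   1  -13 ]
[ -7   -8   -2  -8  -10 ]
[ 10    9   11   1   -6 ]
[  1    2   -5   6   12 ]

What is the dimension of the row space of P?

Row reduce to echelon form.
R2 ← R2 − (7)·R1: [0, 125, 75, -15, 81]
R3 ← R3 + (10)·R1: [0, -181, -99, 11, -136]
R4 ← R4 + R1: [0, -17, -16, 7, -1]
R3 ← R3 + (181/125)·R2: [0, 0, 48/5, -268/25, -2339/125]
R4 ← R4 + (17/125)·R2: [0, 0, -29/5, 124/25, 1252/125]
R4 ← R4 + (29/48)·R3: [0, 0, 0, -91/60, -1547/1200]
Echelon form has 4 nonzero rows, so rank(P) = 4.
The row space has dimension equal to the rank: 4.

4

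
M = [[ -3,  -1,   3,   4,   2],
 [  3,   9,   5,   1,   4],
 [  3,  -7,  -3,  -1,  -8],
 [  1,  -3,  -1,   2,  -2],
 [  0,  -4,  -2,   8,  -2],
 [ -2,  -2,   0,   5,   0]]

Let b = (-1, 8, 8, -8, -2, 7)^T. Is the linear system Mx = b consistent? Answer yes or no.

no

Row reduce the augmented matrix [M | b].
R2 ← R2 + R1: [0, 8, 8, 5, 6, 7]
R3 ← R3 + R1: [0, -8, 0, 3, -6, 7]
R4 ← R4 + (1/3)·R1: [0, -10/3, 0, 10/3, -4/3, -25/3]
R6 ← R6 − (2/3)·R1: [0, -4/3, -2, 7/3, -4/3, 23/3]
R3 ← R3 + R2: [0, 0, 8, 8, 0, 14]
R4 ← R4 + (5/12)·R2: [0, 0, 10/3, 65/12, 7/6, -65/12]
R5 ← R5 + (1/2)·R2: [0, 0, 2, 21/2, 1, 3/2]
R6 ← R6 + (1/6)·R2: [0, 0, -2/3, 19/6, -1/3, 53/6]
R4 ← R4 − (5/12)·R3: [0, 0, 0, 25/12, 7/6, -45/4]
R5 ← R5 − (1/4)·R3: [0, 0, 0, 17/2, 1, -2]
R6 ← R6 + (1/12)·R3: [0, 0, 0, 23/6, -1/3, 10]
R5 ← R5 − (102/25)·R4: [0, 0, 0, 0, -94/25, 439/10]
R6 ← R6 − (46/25)·R4: [0, 0, 0, 0, -62/25, 307/10]
R6 ← R6 − (31/47)·R5: [0, 0, 0, 0, 0, 82/47]
The echelon form has 6 nonzero rows; the last pivot sits in the augmented column, so rank(M) = 5 but rank([M|b]) = 6.
Since the ranks differ, the system is inconsistent.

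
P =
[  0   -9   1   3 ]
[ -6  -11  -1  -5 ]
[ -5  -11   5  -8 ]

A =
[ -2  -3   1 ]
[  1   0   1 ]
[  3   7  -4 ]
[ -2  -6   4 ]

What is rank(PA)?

First compute PA:
[[-12, -11,  -1],
 [  8,  41, -33],
 [ 30,  98, -68]]
Now row reduce the product.
R2 ← R2 + (2/3)·R1: [0, 101/3, -101/3]
R3 ← R3 + (5/2)·R1: [0, 141/2, -141/2]
R3 ← R3 − (423/202)·R2: [0, 0, 0]
2 nonzero rows, so rank(PA) = 2.

2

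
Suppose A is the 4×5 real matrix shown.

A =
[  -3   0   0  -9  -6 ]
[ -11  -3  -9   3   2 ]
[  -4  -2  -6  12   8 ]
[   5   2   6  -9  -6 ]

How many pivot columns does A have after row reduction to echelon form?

2

Row reduce to echelon form.
R2 ← R2 − (11/3)·R1: [0, -3, -9, 36, 24]
R3 ← R3 − (4/3)·R1: [0, -2, -6, 24, 16]
R4 ← R4 + (5/3)·R1: [0, 2, 6, -24, -16]
R3 ← R3 − (2/3)·R2: [0, 0, 0, 0, 0]
R4 ← R4 + (2/3)·R2: [0, 0, 0, 0, 0]
Echelon form has 2 nonzero rows, so rank(A) = 2.
Each nonzero row contributes one pivot column: 2 pivot columns.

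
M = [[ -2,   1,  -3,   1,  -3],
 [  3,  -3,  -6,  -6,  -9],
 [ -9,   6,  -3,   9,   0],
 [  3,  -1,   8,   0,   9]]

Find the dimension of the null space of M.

3

Row reduce to echelon form.
R2 ← R2 + (3/2)·R1: [0, -3/2, -21/2, -9/2, -27/2]
R3 ← R3 − (9/2)·R1: [0, 3/2, 21/2, 9/2, 27/2]
R4 ← R4 + (3/2)·R1: [0, 1/2, 7/2, 3/2, 9/2]
R3 ← R3 + R2: [0, 0, 0, 0, 0]
R4 ← R4 + (1/3)·R2: [0, 0, 0, 0, 0]
2 nonzero rows, so rank(M) = 2.
M has 5 columns; by rank–nullity, nullity = 5 − 2 = 3.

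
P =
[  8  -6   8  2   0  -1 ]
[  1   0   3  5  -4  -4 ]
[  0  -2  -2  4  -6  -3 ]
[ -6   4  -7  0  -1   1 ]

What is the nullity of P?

Row reduce to echelon form.
R2 ← R2 − (1/8)·R1: [0, 3/4, 2, 19/4, -4, -31/8]
R4 ← R4 + (3/4)·R1: [0, -1/2, -1, 3/2, -1, 1/4]
R3 ← R3 + (8/3)·R2: [0, 0, 10/3, 50/3, -50/3, -40/3]
R4 ← R4 + (2/3)·R2: [0, 0, 1/3, 14/3, -11/3, -7/3]
R4 ← R4 − (1/10)·R3: [0, 0, 0, 3, -2, -1]
4 nonzero rows, so rank(P) = 4.
P has 6 columns; by rank–nullity, nullity = 6 − 4 = 2.

2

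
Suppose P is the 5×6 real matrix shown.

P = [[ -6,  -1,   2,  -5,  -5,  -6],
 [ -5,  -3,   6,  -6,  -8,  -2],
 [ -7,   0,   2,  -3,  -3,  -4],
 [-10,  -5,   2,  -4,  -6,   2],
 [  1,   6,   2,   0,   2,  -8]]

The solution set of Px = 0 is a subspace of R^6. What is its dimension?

2

Row reduce to echelon form.
R2 ← R2 − (5/6)·R1: [0, -13/6, 13/3, -11/6, -23/6, 3]
R3 ← R3 − (7/6)·R1: [0, 7/6, -1/3, 17/6, 17/6, 3]
R4 ← R4 − (5/3)·R1: [0, -10/3, -4/3, 13/3, 7/3, 12]
R5 ← R5 + (1/6)·R1: [0, 35/6, 7/3, -5/6, 7/6, -9]
R3 ← R3 + (7/13)·R2: [0, 0, 2, 24/13, 10/13, 60/13]
R4 ← R4 − (20/13)·R2: [0, 0, -8, 93/13, 107/13, 96/13]
R5 ← R5 + (35/13)·R2: [0, 0, 14, -75/13, -119/13, -12/13]
R4 ← R4 + (4)·R3: [0, 0, 0, 189/13, 147/13, 336/13]
R5 ← R5 − (7)·R3: [0, 0, 0, -243/13, -189/13, -432/13]
R5 ← R5 + (9/7)·R4: [0, 0, 0, 0, 0, 0]
4 nonzero rows, so rank(P) = 4.
P has 6 columns; by rank–nullity, nullity = 6 − 4 = 2.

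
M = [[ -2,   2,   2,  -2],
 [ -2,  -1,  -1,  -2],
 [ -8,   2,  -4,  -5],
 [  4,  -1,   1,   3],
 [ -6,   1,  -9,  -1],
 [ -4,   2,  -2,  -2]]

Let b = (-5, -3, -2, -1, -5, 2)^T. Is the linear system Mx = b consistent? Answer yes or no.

Row reduce the augmented matrix [M | b].
R2 ← R2 − R1: [0, -3, -3, 0, 2]
R3 ← R3 − (4)·R1: [0, -6, -12, 3, 18]
R4 ← R4 + (2)·R1: [0, 3, 5, -1, -11]
R5 ← R5 − (3)·R1: [0, -5, -15, 5, 10]
R6 ← R6 − (2)·R1: [0, -2, -6, 2, 12]
R3 ← R3 − (2)·R2: [0, 0, -6, 3, 14]
R4 ← R4 + R2: [0, 0, 2, -1, -9]
R5 ← R5 − (5/3)·R2: [0, 0, -10, 5, 20/3]
R6 ← R6 − (2/3)·R2: [0, 0, -4, 2, 32/3]
R4 ← R4 + (1/3)·R3: [0, 0, 0, 0, -13/3]
R5 ← R5 − (5/3)·R3: [0, 0, 0, 0, -50/3]
R6 ← R6 − (2/3)·R3: [0, 0, 0, 0, 4/3]
R5 ← R5 − (50/13)·R4: [0, 0, 0, 0, 0]
R6 ← R6 + (4/13)·R4: [0, 0, 0, 0, 0]
The echelon form has 4 nonzero rows; the last pivot sits in the augmented column, so rank(M) = 3 but rank([M|b]) = 4.
Since the ranks differ, the system is inconsistent.

no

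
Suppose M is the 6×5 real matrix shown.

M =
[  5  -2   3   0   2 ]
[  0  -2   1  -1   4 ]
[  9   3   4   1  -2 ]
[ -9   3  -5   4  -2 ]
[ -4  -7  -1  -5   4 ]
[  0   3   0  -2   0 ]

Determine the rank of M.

4

Row reduce to echelon form.
R3 ← R3 − (9/5)·R1: [0, 33/5, -7/5, 1, -28/5]
R4 ← R4 + (9/5)·R1: [0, -3/5, 2/5, 4, 8/5]
R5 ← R5 + (4/5)·R1: [0, -43/5, 7/5, -5, 28/5]
R3 ← R3 + (33/10)·R2: [0, 0, 19/10, -23/10, 38/5]
R4 ← R4 − (3/10)·R2: [0, 0, 1/10, 43/10, 2/5]
R5 ← R5 − (43/10)·R2: [0, 0, -29/10, -7/10, -58/5]
R6 ← R6 + (3/2)·R2: [0, 0, 3/2, -7/2, 6]
R4 ← R4 − (1/19)·R3: [0, 0, 0, 84/19, 0]
R5 ← R5 + (29/19)·R3: [0, 0, 0, -80/19, 0]
R6 ← R6 − (15/19)·R3: [0, 0, 0, -32/19, 0]
R5 ← R5 + (20/21)·R4: [0, 0, 0, 0, 0]
R6 ← R6 + (8/21)·R4: [0, 0, 0, 0, 0]
Echelon form has 4 nonzero rows, so rank(M) = 4.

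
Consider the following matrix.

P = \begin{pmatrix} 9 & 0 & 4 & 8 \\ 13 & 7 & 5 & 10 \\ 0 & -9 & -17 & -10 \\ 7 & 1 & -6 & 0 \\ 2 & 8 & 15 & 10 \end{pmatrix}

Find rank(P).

Row reduce to echelon form.
R2 ← R2 − (13/9)·R1: [0, 7, -7/9, -14/9]
R4 ← R4 − (7/9)·R1: [0, 1, -82/9, -56/9]
R5 ← R5 − (2/9)·R1: [0, 8, 127/9, 74/9]
R3 ← R3 + (9/7)·R2: [0, 0, -18, -12]
R4 ← R4 − (1/7)·R2: [0, 0, -9, -6]
R5 ← R5 − (8/7)·R2: [0, 0, 15, 10]
R4 ← R4 − (1/2)·R3: [0, 0, 0, 0]
R5 ← R5 + (5/6)·R3: [0, 0, 0, 0]
Echelon form has 3 nonzero rows, so rank(P) = 3.

3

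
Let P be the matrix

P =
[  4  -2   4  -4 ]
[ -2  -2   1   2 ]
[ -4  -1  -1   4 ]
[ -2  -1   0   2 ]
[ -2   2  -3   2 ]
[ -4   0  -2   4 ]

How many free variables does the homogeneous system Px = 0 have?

Row reduce to echelon form.
R2 ← R2 + (1/2)·R1: [0, -3, 3, 0]
R3 ← R3 + R1: [0, -3, 3, 0]
R4 ← R4 + (1/2)·R1: [0, -2, 2, 0]
R5 ← R5 + (1/2)·R1: [0, 1, -1, 0]
R6 ← R6 + R1: [0, -2, 2, 0]
R3 ← R3 − R2: [0, 0, 0, 0]
R4 ← R4 − (2/3)·R2: [0, 0, 0, 0]
R5 ← R5 + (1/3)·R2: [0, 0, 0, 0]
R6 ← R6 − (2/3)·R2: [0, 0, 0, 0]
2 nonzero rows, so rank(P) = 2.
P has 4 columns; by rank–nullity, nullity = 4 − 2 = 2.

2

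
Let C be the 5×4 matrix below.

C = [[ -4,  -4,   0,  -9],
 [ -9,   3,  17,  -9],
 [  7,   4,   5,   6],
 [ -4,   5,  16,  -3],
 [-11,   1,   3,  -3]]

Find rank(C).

Row reduce to echelon form.
R2 ← R2 − (9/4)·R1: [0, 12, 17, 45/4]
R3 ← R3 + (7/4)·R1: [0, -3, 5, -39/4]
R4 ← R4 − R1: [0, 9, 16, 6]
R5 ← R5 − (11/4)·R1: [0, 12, 3, 87/4]
R3 ← R3 + (1/4)·R2: [0, 0, 37/4, -111/16]
R4 ← R4 − (3/4)·R2: [0, 0, 13/4, -39/16]
R5 ← R5 − R2: [0, 0, -14, 21/2]
R4 ← R4 − (13/37)·R3: [0, 0, 0, 0]
R5 ← R5 + (56/37)·R3: [0, 0, 0, 0]
Echelon form has 3 nonzero rows, so rank(C) = 3.

3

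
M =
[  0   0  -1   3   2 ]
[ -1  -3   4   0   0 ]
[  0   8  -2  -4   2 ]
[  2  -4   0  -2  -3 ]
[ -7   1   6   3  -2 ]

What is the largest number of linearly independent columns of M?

Row reduce to echelon form.
Swap R1 ↔ R2
R4 ← R4 + (2)·R1: [0, -10, 8, -2, -3]
R5 ← R5 − (7)·R1: [0, 22, -22, 3, -2]
Swap R2 ↔ R3
R4 ← R4 + (5/4)·R2: [0, 0, 11/2, -7, -1/2]
R5 ← R5 − (11/4)·R2: [0, 0, -33/2, 14, -15/2]
R4 ← R4 + (11/2)·R3: [0, 0, 0, 19/2, 21/2]
R5 ← R5 − (33/2)·R3: [0, 0, 0, -71/2, -81/2]
R5 ← R5 + (71/19)·R4: [0, 0, 0, 0, -24/19]
Echelon form has 5 nonzero rows, so rank(M) = 5.
The rank gives the maximum number of linearly independent columns: 5.

5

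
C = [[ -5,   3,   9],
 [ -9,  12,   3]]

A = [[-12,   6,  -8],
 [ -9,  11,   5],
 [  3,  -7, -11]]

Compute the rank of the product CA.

First compute CA:
[[ 60, -60, -44],
 [  9,  57,  99]]
Now row reduce the product.
R2 ← R2 − (3/20)·R1: [0, 66, 528/5]
2 nonzero rows, so rank(CA) = 2.

2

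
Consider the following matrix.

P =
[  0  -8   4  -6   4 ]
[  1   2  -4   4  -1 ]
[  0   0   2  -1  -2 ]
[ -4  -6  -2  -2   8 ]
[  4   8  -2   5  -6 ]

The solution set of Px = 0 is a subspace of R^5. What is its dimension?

Row reduce to echelon form.
Swap R1 ↔ R2
R4 ← R4 + (4)·R1: [0, 2, -18, 14, 4]
R5 ← R5 − (4)·R1: [0, 0, 14, -11, -2]
R4 ← R4 + (1/4)·R2: [0, 0, -17, 25/2, 5]
R4 ← R4 + (17/2)·R3: [0, 0, 0, 4, -12]
R5 ← R5 − (7)·R3: [0, 0, 0, -4, 12]
R5 ← R5 + R4: [0, 0, 0, 0, 0]
4 nonzero rows, so rank(P) = 4.
P has 5 columns; by rank–nullity, nullity = 5 − 4 = 1.

1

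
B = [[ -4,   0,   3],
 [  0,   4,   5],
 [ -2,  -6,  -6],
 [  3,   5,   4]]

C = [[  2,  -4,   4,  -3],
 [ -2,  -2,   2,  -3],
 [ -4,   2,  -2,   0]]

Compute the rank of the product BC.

First compute BC:
[[-20,  22, -22,  12],
 [-28,   2,  -2, -12],
 [ 32,   8,  -8,  24],
 [-20, -14,  14, -24]]
Now row reduce the product.
R2 ← R2 − (7/5)·R1: [0, -144/5, 144/5, -144/5]
R3 ← R3 + (8/5)·R1: [0, 216/5, -216/5, 216/5]
R4 ← R4 − R1: [0, -36, 36, -36]
R3 ← R3 + (3/2)·R2: [0, 0, 0, 0]
R4 ← R4 − (5/4)·R2: [0, 0, 0, 0]
2 nonzero rows, so rank(BC) = 2.

2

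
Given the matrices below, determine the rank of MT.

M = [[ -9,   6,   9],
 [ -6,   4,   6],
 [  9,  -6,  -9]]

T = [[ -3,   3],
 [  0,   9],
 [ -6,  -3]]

First compute MT:
[[-27,   0],
 [-18,   0],
 [ 27,   0]]
Now row reduce the product.
R2 ← R2 − (2/3)·R1: [0, 0]
R3 ← R3 + R1: [0, 0]
1 nonzero row, so rank(MT) = 1.

1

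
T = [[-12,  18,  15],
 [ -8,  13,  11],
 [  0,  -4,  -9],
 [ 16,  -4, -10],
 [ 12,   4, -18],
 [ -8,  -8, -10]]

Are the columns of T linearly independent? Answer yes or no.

yes

Row reduce T to echelon form.
R2 ← R2 − (2/3)·R1: [0, 1, 1]
R4 ← R4 + (4/3)·R1: [0, 20, 10]
R5 ← R5 + R1: [0, 22, -3]
R6 ← R6 − (2/3)·R1: [0, -20, -20]
R3 ← R3 + (4)·R2: [0, 0, -5]
R4 ← R4 − (20)·R2: [0, 0, -10]
R5 ← R5 − (22)·R2: [0, 0, -25]
R6 ← R6 + (20)·R2: [0, 0, 0]
R4 ← R4 − (2)·R3: [0, 0, 0]
R5 ← R5 − (5)·R3: [0, 0, 0]
3 pivots among 3 columns.
Every column is a pivot column, so the columns are linearly independent.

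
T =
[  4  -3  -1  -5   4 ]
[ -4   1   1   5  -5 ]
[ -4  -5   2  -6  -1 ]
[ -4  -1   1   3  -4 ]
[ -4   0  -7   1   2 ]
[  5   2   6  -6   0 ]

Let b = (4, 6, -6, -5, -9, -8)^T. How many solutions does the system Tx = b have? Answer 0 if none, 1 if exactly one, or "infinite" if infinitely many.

0

Row reduce the augmented matrix [T | b].
R2 ← R2 + R1: [0, -2, 0, 0, -1, 10]
R3 ← R3 + R1: [0, -8, 1, -11, 3, -2]
R4 ← R4 + R1: [0, -4, 0, -2, 0, -1]
R5 ← R5 + R1: [0, -3, -8, -4, 6, -5]
R6 ← R6 − (5/4)·R1: [0, 23/4, 29/4, 1/4, -5, -13]
R3 ← R3 − (4)·R2: [0, 0, 1, -11, 7, -42]
R4 ← R4 − (2)·R2: [0, 0, 0, -2, 2, -21]
R5 ← R5 − (3/2)·R2: [0, 0, -8, -4, 15/2, -20]
R6 ← R6 + (23/8)·R2: [0, 0, 29/4, 1/4, -63/8, 63/4]
R5 ← R5 + (8)·R3: [0, 0, 0, -92, 127/2, -356]
R6 ← R6 − (29/4)·R3: [0, 0, 0, 80, -469/8, 1281/4]
R5 ← R5 − (46)·R4: [0, 0, 0, 0, -57/2, 610]
R6 ← R6 + (40)·R4: [0, 0, 0, 0, 171/8, -2079/4]
R6 ← R6 + (3/4)·R5: [0, 0, 0, 0, 0, -249/4]
The echelon form has 6 nonzero rows; the last pivot sits in the augmented column, so rank(T) = 5 but rank([T|b]) = 6.
Since the ranks differ, the system is inconsistent.
It has no solutions.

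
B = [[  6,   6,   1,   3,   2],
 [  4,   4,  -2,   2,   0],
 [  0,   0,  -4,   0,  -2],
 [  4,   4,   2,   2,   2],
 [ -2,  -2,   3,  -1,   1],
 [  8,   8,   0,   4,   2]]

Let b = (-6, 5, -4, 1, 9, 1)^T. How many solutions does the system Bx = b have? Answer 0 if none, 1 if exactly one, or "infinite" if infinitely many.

0

Row reduce the augmented matrix [B | b].
R2 ← R2 − (2/3)·R1: [0, 0, -8/3, 0, -4/3, 9]
R4 ← R4 − (2/3)·R1: [0, 0, 4/3, 0, 2/3, 5]
R5 ← R5 + (1/3)·R1: [0, 0, 10/3, 0, 5/3, 7]
R6 ← R6 − (4/3)·R1: [0, 0, -4/3, 0, -2/3, 9]
R3 ← R3 − (3/2)·R2: [0, 0, 0, 0, 0, -35/2]
R4 ← R4 + (1/2)·R2: [0, 0, 0, 0, 0, 19/2]
R5 ← R5 + (5/4)·R2: [0, 0, 0, 0, 0, 73/4]
R6 ← R6 − (1/2)·R2: [0, 0, 0, 0, 0, 9/2]
R4 ← R4 + (19/35)·R3: [0, 0, 0, 0, 0, 0]
R5 ← R5 + (73/70)·R3: [0, 0, 0, 0, 0, 0]
R6 ← R6 + (9/35)·R3: [0, 0, 0, 0, 0, 0]
The echelon form has 3 nonzero rows; the last pivot sits in the augmented column, so rank(B) = 2 but rank([B|b]) = 3.
Since the ranks differ, the system is inconsistent.
It has no solutions.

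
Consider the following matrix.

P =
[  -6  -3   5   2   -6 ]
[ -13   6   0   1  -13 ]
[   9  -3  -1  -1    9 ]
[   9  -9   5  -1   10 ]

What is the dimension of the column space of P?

3

Row reduce to echelon form.
R2 ← R2 − (13/6)·R1: [0, 25/2, -65/6, -10/3, 0]
R3 ← R3 + (3/2)·R1: [0, -15/2, 13/2, 2, 0]
R4 ← R4 + (3/2)·R1: [0, -27/2, 25/2, 2, 1]
R3 ← R3 + (3/5)·R2: [0, 0, 0, 0, 0]
R4 ← R4 + (27/25)·R2: [0, 0, 4/5, -8/5, 1]
Swap R3 ↔ R4
Echelon form has 3 nonzero rows, so rank(P) = 3.
The column space has dimension equal to the rank: 3.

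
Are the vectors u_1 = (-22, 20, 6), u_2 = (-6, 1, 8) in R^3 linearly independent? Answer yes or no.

yes

Form the matrix with these vectors as rows and row reduce.
R2 ← R2 − (3/11)·R1: [0, -49/11, 70/11]
2 nonzero rows, so the 2 vectors span a space of dimension 2.
Since 2 = 2, the vectors are linearly independent.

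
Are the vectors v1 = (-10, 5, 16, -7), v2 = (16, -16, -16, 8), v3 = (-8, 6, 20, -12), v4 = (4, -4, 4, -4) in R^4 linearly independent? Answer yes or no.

no

Form the matrix with these vectors as rows and row reduce.
R2 ← R2 + (8/5)·R1: [0, -8, 48/5, -16/5]
R3 ← R3 − (4/5)·R1: [0, 2, 36/5, -32/5]
R4 ← R4 + (2/5)·R1: [0, -2, 52/5, -34/5]
R3 ← R3 + (1/4)·R2: [0, 0, 48/5, -36/5]
R4 ← R4 − (1/4)·R2: [0, 0, 8, -6]
R4 ← R4 − (5/6)·R3: [0, 0, 0, 0]
3 nonzero rows, so the 4 vectors span a space of dimension 3.
Since 3 < 4, the vectors are linearly dependent.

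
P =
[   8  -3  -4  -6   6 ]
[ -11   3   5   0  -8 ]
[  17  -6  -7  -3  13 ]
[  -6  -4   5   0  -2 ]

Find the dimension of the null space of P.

Row reduce to echelon form.
R2 ← R2 + (11/8)·R1: [0, -9/8, -1/2, -33/4, 1/4]
R3 ← R3 − (17/8)·R1: [0, 3/8, 3/2, 39/4, 1/4]
R4 ← R4 + (3/4)·R1: [0, -25/4, 2, -9/2, 5/2]
R3 ← R3 + (1/3)·R2: [0, 0, 4/3, 7, 1/3]
R4 ← R4 − (50/9)·R2: [0, 0, 43/9, 124/3, 10/9]
R4 ← R4 − (43/12)·R3: [0, 0, 0, 65/4, -1/12]
4 nonzero rows, so rank(P) = 4.
P has 5 columns; by rank–nullity, nullity = 5 − 4 = 1.

1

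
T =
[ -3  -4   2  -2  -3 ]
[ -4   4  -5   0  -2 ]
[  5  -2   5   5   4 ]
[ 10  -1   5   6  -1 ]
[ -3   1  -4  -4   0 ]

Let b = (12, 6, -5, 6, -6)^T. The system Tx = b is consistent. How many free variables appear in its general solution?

0

Row reduce the augmented matrix [T | b].
R2 ← R2 − (4/3)·R1: [0, 28/3, -23/3, 8/3, 2, -10]
R3 ← R3 + (5/3)·R1: [0, -26/3, 25/3, 5/3, -1, 15]
R4 ← R4 + (10/3)·R1: [0, -43/3, 35/3, -2/3, -11, 46]
R5 ← R5 − R1: [0, 5, -6, -2, 3, -18]
R3 ← R3 + (13/14)·R2: [0, 0, 17/14, 29/7, 6/7, 40/7]
R4 ← R4 + (43/28)·R2: [0, 0, -3/28, 24/7, -111/14, 429/14]
R5 ← R5 − (15/28)·R2: [0, 0, -53/28, -24/7, 27/14, -177/14]
R4 ← R4 + (3/34)·R3: [0, 0, 0, 129/34, -267/34, 1059/34]
R5 ← R5 + (53/34)·R3: [0, 0, 0, 103/34, 111/34, -127/34]
R5 ← R5 − (103/129)·R4: [0, 0, 0, 0, 410/43, -1230/43]
The echelon form has 5 nonzero rows, and every pivot lies in the first 5 columns, so rank(T) = rank([T|b]) = 5.
The system is consistent.
Free variables = (unknowns) − (rank) = 5 − 5 = 0.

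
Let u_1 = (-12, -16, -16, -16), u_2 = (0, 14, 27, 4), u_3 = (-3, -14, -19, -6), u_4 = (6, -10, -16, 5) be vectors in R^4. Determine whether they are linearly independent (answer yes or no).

no

Form the matrix with these vectors as rows and row reduce.
R3 ← R3 − (1/4)·R1: [0, -10, -15, -2]
R4 ← R4 + (1/2)·R1: [0, -18, -24, -3]
R3 ← R3 + (5/7)·R2: [0, 0, 30/7, 6/7]
R4 ← R4 + (9/7)·R2: [0, 0, 75/7, 15/7]
R4 ← R4 − (5/2)·R3: [0, 0, 0, 0]
3 nonzero rows, so the 4 vectors span a space of dimension 3.
Since 3 < 4, the vectors are linearly dependent.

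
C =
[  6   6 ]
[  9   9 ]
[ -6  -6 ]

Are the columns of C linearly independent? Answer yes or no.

Row reduce C to echelon form.
R2 ← R2 − (3/2)·R1: [0, 0]
R3 ← R3 + R1: [0, 0]
1 pivot among 2 columns.
Only 1 < 2 pivot columns, so the columns are linearly dependent.

no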